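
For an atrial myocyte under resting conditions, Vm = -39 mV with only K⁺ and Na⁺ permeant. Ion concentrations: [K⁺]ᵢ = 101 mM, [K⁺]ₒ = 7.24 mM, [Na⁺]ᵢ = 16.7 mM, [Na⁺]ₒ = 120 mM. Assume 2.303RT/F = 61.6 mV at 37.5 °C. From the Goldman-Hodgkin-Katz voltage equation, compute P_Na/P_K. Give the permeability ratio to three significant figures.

0.140

Let α = P_Na/P_K. GHK: Vm = 61.6·log₁₀[(Kₒ + α·Naₒ)/(Kᵢ + α·Naᵢ)].
10^(Vm/61.6) = 10^(-39.0/61.6) = 0.23275
So 0.23275·(Kᵢ + α·Naᵢ) = Kₒ + α·Naₒ → α = (0.23275·101.0 − 7.24) / (120.0 − 0.23275·16.7)
α = (23.51 − 7.24) / (120.0 − 3.887) = 16.27/116.1 = 0.1401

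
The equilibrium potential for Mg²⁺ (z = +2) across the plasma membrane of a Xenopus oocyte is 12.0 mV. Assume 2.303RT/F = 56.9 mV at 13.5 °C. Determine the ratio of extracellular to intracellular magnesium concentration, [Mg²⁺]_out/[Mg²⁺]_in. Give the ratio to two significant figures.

log₁₀([out]/[in]) = E·z/(56.9) = 12.0 × 2 / 56.9 = 0.4218
[out]/[in] = 10^(0.4218) = 2.641

2.6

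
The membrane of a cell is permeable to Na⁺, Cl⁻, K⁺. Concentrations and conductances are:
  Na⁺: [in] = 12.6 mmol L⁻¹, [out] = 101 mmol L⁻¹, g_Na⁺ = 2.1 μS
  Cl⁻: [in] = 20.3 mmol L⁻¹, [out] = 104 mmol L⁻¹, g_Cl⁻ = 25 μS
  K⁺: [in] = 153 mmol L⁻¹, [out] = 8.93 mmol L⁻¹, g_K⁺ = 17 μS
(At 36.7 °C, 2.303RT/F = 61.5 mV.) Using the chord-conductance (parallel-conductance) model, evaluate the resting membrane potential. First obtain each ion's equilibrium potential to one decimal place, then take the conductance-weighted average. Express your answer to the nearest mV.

E_Na⁺ = (61.5/1)·log₁₀(101/12.6) = 55.6 mV
E_Cl⁻ = (61.5/-1)·log₁₀(104/20.3) = -43.6 mV
E_K⁺ = (61.5/1)·log₁₀(8.93/153) = -75.9 mV
Vm = (Σ gᵢEᵢ)/(Σ gᵢ) = (2.1·55.6 + 25·-43.6 + 17·-75.9) / (2.1 + 25 + 17)
= -2263.54 / 44.1 = -51.33 mV

-51 mV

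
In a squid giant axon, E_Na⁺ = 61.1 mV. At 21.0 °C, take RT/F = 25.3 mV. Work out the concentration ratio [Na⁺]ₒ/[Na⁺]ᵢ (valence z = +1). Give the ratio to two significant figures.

11

ln([out]/[in]) = E·z/(25.3) = 61.1 × 1 / 25.3 = 2.4150
[out]/[in] = e^(2.4150) = 11.19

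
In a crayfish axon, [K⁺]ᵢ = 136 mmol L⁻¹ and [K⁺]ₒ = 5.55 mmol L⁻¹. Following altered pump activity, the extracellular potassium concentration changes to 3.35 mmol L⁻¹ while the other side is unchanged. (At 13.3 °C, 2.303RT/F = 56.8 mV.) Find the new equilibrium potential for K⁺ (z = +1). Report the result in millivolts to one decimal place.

After the shift: [K⁺]_out = 3.35, [K⁺]_in = 136 mmol L⁻¹.
E_new = (56.8/1)·log₁₀(3.35/136) = 56.80 · (-1.6085) = -91.36 mV

-91.4 mV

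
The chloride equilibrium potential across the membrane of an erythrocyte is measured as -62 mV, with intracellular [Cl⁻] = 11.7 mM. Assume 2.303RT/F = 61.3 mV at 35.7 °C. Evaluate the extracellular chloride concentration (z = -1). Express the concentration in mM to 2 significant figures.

120 mM

Nernst: E = (61.3/-1) · log₁₀([out]/[in]), so log₁₀([out]/[in]) = -62.0 × -1 / 61.3 = 1.0114.
[out]/[in] = 10^(1.0114) = 10.27.
[out] = 10.27 × 11.7 = 120.1 mM.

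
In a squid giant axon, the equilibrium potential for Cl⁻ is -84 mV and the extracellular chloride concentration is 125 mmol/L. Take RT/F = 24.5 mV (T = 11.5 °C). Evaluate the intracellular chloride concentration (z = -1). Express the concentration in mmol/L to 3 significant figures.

Nernst: E = (24.5/-1) · ln([out]/[in]), so ln([out]/[in]) = -84.0 × -1 / 24.5 = 3.4286.
[out]/[in] = e^(3.4286) = 30.83.
[in] = 125 / 30.83 = 4.054 mmol/L.

4.05 mmol/L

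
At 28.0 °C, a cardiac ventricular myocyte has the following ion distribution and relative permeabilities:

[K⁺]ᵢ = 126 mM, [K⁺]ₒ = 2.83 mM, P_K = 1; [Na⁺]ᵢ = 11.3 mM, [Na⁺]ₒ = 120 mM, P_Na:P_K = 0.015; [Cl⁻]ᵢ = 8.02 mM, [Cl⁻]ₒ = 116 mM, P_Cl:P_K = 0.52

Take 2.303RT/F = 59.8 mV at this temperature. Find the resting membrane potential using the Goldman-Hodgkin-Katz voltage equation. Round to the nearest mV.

Vm = 59.8 · log₁₀[(Σ P·[cation]ₒ + Σ P·[anion]ᵢ) / (Σ P·[cation]ᵢ + Σ P·[anion]ₒ)]
Numerator = 1×2.83 + 0.015×120 + 0.52×8.02 = 8.8
Denominator = 1×126 + 0.015×11.3 + 0.52×116 = 186.5
Vm = 59.8 · log₁₀(0.04719) = 59.8 × (-1.3262) = -79.30 mV

-79 mV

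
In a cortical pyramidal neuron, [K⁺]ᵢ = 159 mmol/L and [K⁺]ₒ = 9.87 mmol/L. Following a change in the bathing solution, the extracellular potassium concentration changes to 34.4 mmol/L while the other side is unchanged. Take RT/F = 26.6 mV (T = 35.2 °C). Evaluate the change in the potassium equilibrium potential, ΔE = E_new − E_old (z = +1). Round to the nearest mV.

33 mV

E_old = (26.6/1)·ln(9.87/159) = -73.93 mV
E_new = (26.6/1)·ln(34.4/159) = -40.72 mV
ΔE = -40.72 − (-73.93) = 33.21 mV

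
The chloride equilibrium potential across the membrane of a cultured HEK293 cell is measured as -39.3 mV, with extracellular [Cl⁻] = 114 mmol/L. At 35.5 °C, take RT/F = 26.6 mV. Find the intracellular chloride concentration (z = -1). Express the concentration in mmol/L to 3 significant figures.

26.0 mmol/L

Nernst: E = (26.6/-1) · ln([out]/[in]), so ln([out]/[in]) = -39.3 × -1 / 26.6 = 1.4774.
[out]/[in] = e^(1.4774) = 4.382.
[in] = 114 / 4.382 = 26.02 mmol/L.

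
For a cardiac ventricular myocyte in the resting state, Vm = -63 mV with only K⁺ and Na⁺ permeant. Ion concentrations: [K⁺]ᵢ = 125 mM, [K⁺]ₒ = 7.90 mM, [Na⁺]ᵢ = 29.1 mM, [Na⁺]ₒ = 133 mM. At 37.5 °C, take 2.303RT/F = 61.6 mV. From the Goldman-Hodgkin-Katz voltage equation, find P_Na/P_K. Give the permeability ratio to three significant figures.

Let α = P_Na/P_K. GHK: Vm = 61.6·log₁₀[(Kₒ + α·Naₒ)/(Kᵢ + α·Naᵢ)].
10^(Vm/61.6) = 10^(-63.0/61.6) = 0.094901
So 0.094901·(Kᵢ + α·Naᵢ) = Kₒ + α·Naₒ → α = (0.094901·125.0 − 7.9) / (133.0 − 0.094901·29.1)
α = (11.86 − 7.9) / (133.0 − 2.762) = 3.963/130.2 = 0.03043

0.0304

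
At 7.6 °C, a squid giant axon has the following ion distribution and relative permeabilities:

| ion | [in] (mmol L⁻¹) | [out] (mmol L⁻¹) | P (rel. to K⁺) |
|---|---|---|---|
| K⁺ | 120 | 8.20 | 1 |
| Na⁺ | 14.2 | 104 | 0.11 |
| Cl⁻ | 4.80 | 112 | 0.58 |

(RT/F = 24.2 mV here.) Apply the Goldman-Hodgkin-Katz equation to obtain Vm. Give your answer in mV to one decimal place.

Vm = 24.2 · ln[(Σ P·[cation]ₒ + Σ P·[anion]ᵢ) / (Σ P·[cation]ᵢ + Σ P·[anion]ₒ)]
Numerator = 1×8.20 + 0.11×104 + 0.58×4.80 = 22.42
Denominator = 1×120 + 0.11×14.2 + 0.58×112 = 186.5
Vm = 24.2 · ln(0.12022) = 24.2 × (-2.1184) = -51.27 mV

-51.3 mV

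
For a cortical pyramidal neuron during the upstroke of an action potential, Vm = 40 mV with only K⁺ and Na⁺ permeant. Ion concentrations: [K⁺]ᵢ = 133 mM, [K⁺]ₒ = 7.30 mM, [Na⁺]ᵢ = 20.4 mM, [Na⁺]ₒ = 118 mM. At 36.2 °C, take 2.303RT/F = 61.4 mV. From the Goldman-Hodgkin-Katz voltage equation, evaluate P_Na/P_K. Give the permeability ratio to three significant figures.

Let α = P_Na/P_K. GHK: Vm = 61.4·log₁₀[(Kₒ + α·Naₒ)/(Kᵢ + α·Naᵢ)].
10^(Vm/61.4) = 10^(40.0/61.4) = 4.4819
So 4.4819·(Kᵢ + α·Naᵢ) = Kₒ + α·Naₒ → α = (4.4819·133.0 − 7.3) / (118.0 − 4.4819·20.4)
α = (596.1 − 7.3) / (118.0 − 91.43) = 588.8/26.57 = 22.16

22.2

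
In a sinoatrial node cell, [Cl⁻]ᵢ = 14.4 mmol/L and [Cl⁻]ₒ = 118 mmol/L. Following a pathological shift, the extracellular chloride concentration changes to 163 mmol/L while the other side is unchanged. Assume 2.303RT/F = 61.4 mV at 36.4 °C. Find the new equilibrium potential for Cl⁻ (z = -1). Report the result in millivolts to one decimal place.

After the shift: [Cl⁻]_out = 163, [Cl⁻]_in = 14.4 mmol/L.
E_new = (61.4/-1)·log₁₀(163/14.4) = -61.40 · (1.0538) = -64.70 mV

-64.7 mV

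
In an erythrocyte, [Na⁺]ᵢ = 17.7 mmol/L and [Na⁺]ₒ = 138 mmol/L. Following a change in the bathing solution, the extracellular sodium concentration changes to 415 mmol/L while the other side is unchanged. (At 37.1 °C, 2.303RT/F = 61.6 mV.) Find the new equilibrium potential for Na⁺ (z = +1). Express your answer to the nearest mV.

84 mV

After the shift: [Na⁺]_out = 415, [Na⁺]_in = 17.7 mmol/L.
E_new = (61.6/1)·log₁₀(415/17.7) = 61.60 · (1.3701) = 84.40 mV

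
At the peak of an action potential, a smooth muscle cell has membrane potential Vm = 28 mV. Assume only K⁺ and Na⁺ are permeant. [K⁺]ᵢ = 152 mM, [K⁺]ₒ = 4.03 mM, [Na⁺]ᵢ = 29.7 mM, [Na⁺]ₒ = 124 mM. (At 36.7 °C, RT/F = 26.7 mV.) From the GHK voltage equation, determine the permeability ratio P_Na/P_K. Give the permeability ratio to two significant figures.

11

Let α = P_Na/P_K. GHK: Vm = 26.7·ln[(Kₒ + α·Naₒ)/(Kᵢ + α·Naᵢ)].
e^(Vm/26.7) = e^(28.0/26.7) = 2.8539
So 2.8539·(Kᵢ + α·Naᵢ) = Kₒ + α·Naₒ → α = (2.8539·152.0 − 4.03) / (124.0 − 2.8539·29.7)
α = (433.8 − 4.03) / (124.0 − 84.76) = 429.8/39.24 = 10.95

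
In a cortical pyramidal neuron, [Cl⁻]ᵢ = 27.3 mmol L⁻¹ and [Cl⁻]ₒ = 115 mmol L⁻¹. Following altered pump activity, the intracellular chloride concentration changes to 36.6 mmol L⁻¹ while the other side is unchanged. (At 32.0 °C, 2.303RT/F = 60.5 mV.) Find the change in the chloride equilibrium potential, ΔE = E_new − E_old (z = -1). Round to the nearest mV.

E_old = (60.5/-1)·log₁₀(115/27.3) = -37.78 mV
E_new = (60.5/-1)·log₁₀(115/36.6) = -30.08 mV
ΔE = -30.08 − (-37.78) = 7.70 mV

8 mV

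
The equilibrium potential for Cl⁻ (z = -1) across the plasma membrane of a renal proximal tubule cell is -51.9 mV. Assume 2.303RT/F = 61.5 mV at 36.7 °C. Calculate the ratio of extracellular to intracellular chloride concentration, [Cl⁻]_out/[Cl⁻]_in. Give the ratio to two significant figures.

7.0

log₁₀([out]/[in]) = E·z/(61.5) = -51.9 × -1 / 61.5 = 0.8439
[out]/[in] = 10^(0.8439) = 6.981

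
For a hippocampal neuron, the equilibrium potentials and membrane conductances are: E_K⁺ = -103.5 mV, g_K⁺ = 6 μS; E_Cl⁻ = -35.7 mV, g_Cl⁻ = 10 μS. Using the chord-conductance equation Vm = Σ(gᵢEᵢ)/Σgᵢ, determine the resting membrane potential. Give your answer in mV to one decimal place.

Σ gᵢEᵢ = 6·(-103.5) + 10·(-35.7) = -978.00
Σ gᵢ = 6 + 10 = 16
Vm = -978.00 / 16 = -61.12 mV

-61.1 mV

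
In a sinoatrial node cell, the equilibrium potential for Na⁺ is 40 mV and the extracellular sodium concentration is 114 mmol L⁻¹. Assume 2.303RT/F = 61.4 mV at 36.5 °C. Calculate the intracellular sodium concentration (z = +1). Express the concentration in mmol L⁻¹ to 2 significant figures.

Nernst: E = (61.4/1) · log₁₀([out]/[in]), so log₁₀([out]/[in]) = 40.0 × 1 / 61.4 = 0.6515.
[out]/[in] = 10^(0.6515) = 4.482.
[in] = 114 / 4.482 = 25.44 mmol L⁻¹.

25 mmol L⁻¹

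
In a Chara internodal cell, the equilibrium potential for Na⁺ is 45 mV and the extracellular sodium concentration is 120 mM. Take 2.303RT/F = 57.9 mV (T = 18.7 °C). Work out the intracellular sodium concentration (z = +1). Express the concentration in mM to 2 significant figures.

Nernst: E = (57.9/1) · log₁₀([out]/[in]), so log₁₀([out]/[in]) = 45.0 × 1 / 57.9 = 0.7772.
[out]/[in] = 10^(0.7772) = 5.987.
[in] = 120 / 5.987 = 20.04 mM.

20 mM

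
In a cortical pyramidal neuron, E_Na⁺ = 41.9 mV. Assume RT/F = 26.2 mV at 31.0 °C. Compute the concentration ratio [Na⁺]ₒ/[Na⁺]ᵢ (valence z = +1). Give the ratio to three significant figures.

ln([out]/[in]) = E·z/(26.2) = 41.9 × 1 / 26.2 = 1.5992
[out]/[in] = e^(1.5992) = 4.949

4.95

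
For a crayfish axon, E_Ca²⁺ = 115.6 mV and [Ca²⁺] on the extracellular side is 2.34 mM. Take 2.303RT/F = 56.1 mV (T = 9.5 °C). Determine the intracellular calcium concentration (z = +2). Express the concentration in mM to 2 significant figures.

Nernst: E = (56.1/2) · log₁₀([out]/[in]), so log₁₀([out]/[in]) = 115.6 × 2 / 56.1 = 4.1212.
[out]/[in] = 10^(4.1212) = 1.322e+04.
[in] = 2.34 / 1.322e+04 = 0.000177 mM.

0.00018 mM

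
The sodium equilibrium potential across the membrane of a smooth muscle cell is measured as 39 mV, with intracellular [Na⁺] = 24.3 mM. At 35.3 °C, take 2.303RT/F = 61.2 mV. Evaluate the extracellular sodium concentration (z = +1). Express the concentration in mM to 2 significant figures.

110 mM

Nernst: E = (61.2/1) · log₁₀([out]/[in]), so log₁₀([out]/[in]) = 39.0 × 1 / 61.2 = 0.6373.
[out]/[in] = 10^(0.6373) = 4.338.
[out] = 4.338 × 24.3 = 105.4 mM.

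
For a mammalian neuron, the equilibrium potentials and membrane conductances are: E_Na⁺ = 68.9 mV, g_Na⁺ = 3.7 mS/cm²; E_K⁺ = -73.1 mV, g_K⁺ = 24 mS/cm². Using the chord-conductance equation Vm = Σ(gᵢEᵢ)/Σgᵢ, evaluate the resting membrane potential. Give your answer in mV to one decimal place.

-54.1 mV

Σ gᵢEᵢ = 3.7·(68.9) + 24·(-73.1) = -1499.47
Σ gᵢ = 3.7 + 24 = 27.7
Vm = -1499.47 / 27.7 = -54.13 mV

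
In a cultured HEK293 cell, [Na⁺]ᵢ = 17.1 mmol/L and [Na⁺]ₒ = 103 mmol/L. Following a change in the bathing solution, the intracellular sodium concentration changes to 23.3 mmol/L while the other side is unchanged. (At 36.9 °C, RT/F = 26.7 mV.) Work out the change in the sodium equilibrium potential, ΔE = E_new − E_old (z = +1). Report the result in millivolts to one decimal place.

-8.3 mV

E_old = (26.7/1)·ln(103/17.1) = 47.94 mV
E_new = (26.7/1)·ln(103/23.3) = 39.68 mV
ΔE = 39.68 − (47.94) = -8.26 mV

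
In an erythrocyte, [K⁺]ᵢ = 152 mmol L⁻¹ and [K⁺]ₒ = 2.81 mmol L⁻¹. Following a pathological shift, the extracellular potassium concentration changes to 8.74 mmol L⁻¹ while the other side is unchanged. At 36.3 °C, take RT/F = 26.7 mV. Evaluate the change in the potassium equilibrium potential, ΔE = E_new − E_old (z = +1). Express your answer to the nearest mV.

30 mV

E_old = (26.7/1)·ln(2.81/152) = -106.55 mV
E_new = (26.7/1)·ln(8.74/152) = -76.25 mV
ΔE = -76.25 − (-106.55) = 30.30 mV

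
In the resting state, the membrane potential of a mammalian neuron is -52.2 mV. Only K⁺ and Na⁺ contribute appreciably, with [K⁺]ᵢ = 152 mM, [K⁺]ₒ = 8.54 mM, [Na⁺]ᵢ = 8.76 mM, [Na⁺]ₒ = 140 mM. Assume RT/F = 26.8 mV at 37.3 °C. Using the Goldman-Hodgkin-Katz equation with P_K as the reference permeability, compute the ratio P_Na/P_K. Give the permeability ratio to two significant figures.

Let α = P_Na/P_K. GHK: Vm = 26.8·ln[(Kₒ + α·Naₒ)/(Kᵢ + α·Naᵢ)].
e^(Vm/26.8) = e^(-52.2/26.8) = 0.14259
So 0.14259·(Kᵢ + α·Naᵢ) = Kₒ + α·Naₒ → α = (0.14259·152.0 − 8.54) / (140.0 − 0.14259·8.76)
α = (21.67 − 8.54) / (140.0 − 1.249) = 13.13/138.8 = 0.09466

0.095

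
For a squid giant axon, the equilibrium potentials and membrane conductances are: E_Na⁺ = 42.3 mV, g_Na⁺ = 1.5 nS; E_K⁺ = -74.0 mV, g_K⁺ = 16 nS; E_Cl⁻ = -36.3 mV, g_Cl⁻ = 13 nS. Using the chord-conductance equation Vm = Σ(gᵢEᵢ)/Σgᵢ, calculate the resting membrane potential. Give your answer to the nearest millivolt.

-52 mV

Σ gᵢEᵢ = 1.5·(42.3) + 16·(-74.0) + 13·(-36.3) = -1592.45
Σ gᵢ = 1.5 + 16 + 13 = 30.5
Vm = -1592.45 / 30.5 = -52.21 mV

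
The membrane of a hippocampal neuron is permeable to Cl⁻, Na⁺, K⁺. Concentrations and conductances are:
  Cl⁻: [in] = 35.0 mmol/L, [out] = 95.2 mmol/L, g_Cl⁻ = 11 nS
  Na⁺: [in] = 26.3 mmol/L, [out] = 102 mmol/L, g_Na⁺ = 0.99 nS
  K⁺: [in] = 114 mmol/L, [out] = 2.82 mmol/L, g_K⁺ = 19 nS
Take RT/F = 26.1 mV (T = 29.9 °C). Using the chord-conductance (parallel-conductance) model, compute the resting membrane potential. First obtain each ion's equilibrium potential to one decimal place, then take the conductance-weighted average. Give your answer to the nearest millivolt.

E_Cl⁻ = (26.1/-1)·ln(95.2/35.0) = -26.1 mV
E_Na⁺ = (26.1/1)·ln(102/26.3) = 35.4 mV
E_K⁺ = (26.1/1)·ln(2.82/114) = -96.6 mV
Vm = (Σ gᵢEᵢ)/(Σ gᵢ) = (11·-26.1 + 0.99·35.4 + 19·-96.6) / (11 + 0.99 + 19)
= -2087.45 / 30.99 = -67.36 mV

-67 mV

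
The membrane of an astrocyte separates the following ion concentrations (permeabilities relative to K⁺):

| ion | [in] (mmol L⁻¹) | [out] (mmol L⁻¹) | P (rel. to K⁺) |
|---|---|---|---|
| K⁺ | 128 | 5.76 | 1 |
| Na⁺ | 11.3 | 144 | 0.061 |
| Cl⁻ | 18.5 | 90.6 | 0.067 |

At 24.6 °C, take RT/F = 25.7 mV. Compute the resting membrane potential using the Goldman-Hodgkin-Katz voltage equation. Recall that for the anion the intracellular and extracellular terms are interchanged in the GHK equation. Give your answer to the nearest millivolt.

Vm = 25.7 · ln[(Σ P·[cation]ₒ + Σ P·[anion]ᵢ) / (Σ P·[cation]ᵢ + Σ P·[anion]ₒ)]
Numerator = 1×5.76 + 0.061×144 + 0.067×18.5 = 15.78
Denominator = 1×128 + 0.061×11.3 + 0.067×90.6 = 134.8
Vm = 25.7 · ln(0.11712) = 25.7 × (-2.1445) = -55.11 mV

-55 mV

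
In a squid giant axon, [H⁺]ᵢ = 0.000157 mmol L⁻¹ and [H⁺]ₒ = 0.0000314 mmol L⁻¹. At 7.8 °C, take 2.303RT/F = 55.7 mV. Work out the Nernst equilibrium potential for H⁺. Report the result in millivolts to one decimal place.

E = (55.7/z) · log₁₀([H⁺]_out/[H⁺]_in) with z = +1.
= (55.7/1) · log₁₀(0.0000314/0.000157) = 55.70 · log₁₀(0.2)
= 55.70 · (-0.6990) = -38.93 mV

-38.9 mV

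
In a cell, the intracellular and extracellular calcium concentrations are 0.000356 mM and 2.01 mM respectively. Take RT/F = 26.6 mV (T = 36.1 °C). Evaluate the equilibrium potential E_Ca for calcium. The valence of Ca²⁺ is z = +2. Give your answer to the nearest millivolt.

E = (26.6/z) · ln([Ca²⁺]_out/[Ca²⁺]_in) with z = +2.
= (26.6/2) · ln(2.01/0.000356) = 13.30 · ln(5646)
= 13.30 · (8.6387) = 114.89 mV

115 mV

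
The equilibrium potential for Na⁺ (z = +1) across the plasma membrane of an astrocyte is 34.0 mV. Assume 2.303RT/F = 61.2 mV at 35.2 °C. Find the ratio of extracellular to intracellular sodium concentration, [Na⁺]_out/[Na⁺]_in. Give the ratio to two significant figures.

log₁₀([out]/[in]) = E·z/(61.2) = 34.0 × 1 / 61.2 = 0.5556
[out]/[in] = 10^(0.5556) = 3.594

3.6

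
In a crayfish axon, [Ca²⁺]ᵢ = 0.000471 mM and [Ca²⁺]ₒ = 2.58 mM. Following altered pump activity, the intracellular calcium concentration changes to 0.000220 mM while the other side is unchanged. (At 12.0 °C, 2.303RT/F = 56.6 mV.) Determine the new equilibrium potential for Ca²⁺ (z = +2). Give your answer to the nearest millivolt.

After the shift: [Ca²⁺]_out = 2.58, [Ca²⁺]_in = 0.000220 mM.
E_new = (56.6/2)·log₁₀(2.58/0.000220) = 28.30 · (4.0692) = 115.16 mV

115 mV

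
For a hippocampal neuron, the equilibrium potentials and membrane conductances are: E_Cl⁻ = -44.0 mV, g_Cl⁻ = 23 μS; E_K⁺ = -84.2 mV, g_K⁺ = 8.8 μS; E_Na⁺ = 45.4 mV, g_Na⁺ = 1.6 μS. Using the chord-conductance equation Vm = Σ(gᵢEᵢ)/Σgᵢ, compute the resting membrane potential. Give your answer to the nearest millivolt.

Σ gᵢEᵢ = 23·(-44.0) + 8.8·(-84.2) + 1.6·(45.4) = -1680.32
Σ gᵢ = 23 + 8.8 + 1.6 = 33.4
Vm = -1680.32 / 33.4 = -50.31 mV

-50 mV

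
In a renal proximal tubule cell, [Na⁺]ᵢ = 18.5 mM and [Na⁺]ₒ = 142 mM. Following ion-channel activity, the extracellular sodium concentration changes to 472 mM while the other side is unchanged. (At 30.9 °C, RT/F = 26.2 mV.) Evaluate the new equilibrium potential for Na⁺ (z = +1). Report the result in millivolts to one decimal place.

84.9 mV

After the shift: [Na⁺]_out = 472, [Na⁺]_in = 18.5 mM.
E_new = (26.2/1)·ln(472/18.5) = 26.20 · (3.2392) = 84.87 mV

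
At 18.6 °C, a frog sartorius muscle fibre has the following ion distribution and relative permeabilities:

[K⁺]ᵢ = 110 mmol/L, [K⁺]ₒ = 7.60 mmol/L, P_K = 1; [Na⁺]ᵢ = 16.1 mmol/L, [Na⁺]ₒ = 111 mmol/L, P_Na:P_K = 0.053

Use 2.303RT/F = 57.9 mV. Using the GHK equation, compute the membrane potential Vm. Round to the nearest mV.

-53 mV

Vm = 57.9 · log₁₀[(Σ P·[cation]ₒ + Σ P·[anion]ᵢ) / (Σ P·[cation]ᵢ + Σ P·[anion]ₒ)]
Numerator = 1×7.60 + 0.053×111 = 13.48
Denominator = 1×110 + 0.053×16.1 = 110.9
Vm = 57.9 · log₁₀(0.12163) = 57.9 × (-0.9150) = -52.98 mV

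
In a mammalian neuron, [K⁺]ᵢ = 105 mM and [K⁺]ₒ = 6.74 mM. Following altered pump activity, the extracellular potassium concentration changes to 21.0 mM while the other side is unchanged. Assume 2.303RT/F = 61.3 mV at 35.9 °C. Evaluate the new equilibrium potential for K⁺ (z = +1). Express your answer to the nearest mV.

-43 mV

After the shift: [K⁺]_out = 21.0, [K⁺]_in = 105 mM.
E_new = (61.3/1)·log₁₀(21.0/105) = 61.30 · (-0.6990) = -42.85 mV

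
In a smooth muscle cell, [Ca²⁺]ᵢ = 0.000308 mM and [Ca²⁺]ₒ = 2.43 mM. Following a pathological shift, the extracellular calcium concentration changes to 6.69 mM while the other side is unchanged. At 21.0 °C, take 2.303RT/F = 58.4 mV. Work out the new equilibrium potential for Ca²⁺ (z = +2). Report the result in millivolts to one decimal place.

After the shift: [Ca²⁺]_out = 6.69, [Ca²⁺]_in = 0.000308 mM.
E_new = (58.4/2)·log₁₀(6.69/0.000308) = 29.20 · (4.3369) = 126.64 mV

126.6 mV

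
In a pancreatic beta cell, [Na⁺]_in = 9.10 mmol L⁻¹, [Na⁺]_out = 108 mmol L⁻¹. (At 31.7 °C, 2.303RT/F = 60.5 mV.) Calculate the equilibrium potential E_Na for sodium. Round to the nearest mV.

65 mV

E = (60.5/z) · log₁₀([Na⁺]_out/[Na⁺]_in) with z = +1.
= (60.5/1) · log₁₀(108/9.10) = 60.50 · log₁₀(11.87)
= 60.50 · (1.0744) = 65.00 mV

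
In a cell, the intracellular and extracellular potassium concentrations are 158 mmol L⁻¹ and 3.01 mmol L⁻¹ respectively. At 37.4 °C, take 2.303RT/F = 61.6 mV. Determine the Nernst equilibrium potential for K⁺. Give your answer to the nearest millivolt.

-106 mV

E = (61.6/z) · log₁₀([K⁺]_out/[K⁺]_in) with z = +1.
= (61.6/1) · log₁₀(3.01/158) = 61.60 · log₁₀(0.01905)
= 61.60 · (-1.7201) = -105.96 mV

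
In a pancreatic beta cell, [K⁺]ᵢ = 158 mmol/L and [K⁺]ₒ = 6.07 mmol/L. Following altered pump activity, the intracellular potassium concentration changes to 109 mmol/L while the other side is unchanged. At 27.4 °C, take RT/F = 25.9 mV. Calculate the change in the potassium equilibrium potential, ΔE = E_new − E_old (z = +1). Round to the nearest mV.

10 mV

E_old = (25.9/1)·ln(6.07/158) = -84.41 mV
E_new = (25.9/1)·ln(6.07/109) = -74.80 mV
ΔE = -74.80 − (-84.41) = 9.62 mV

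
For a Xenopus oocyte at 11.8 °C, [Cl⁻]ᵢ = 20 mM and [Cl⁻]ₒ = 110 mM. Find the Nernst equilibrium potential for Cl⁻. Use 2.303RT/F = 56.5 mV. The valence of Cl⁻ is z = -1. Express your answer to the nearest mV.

-42 mV

E = (56.5/z) · log₁₀([Cl⁻]_out/[Cl⁻]_in) with z = -1.
For an anion, dividing by z = -1 reverses the sign.
= (56.5/-1) · log₁₀(110/20) = -56.50 · log₁₀(5.5)
= -56.50 · (0.7404) = -41.83 mV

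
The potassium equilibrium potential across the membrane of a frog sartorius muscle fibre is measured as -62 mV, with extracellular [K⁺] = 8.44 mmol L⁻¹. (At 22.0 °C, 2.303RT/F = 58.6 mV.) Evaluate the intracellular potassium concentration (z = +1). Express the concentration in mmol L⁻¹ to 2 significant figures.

Nernst: E = (58.6/1) · log₁₀([out]/[in]), so log₁₀([out]/[in]) = -62.0 × 1 / 58.6 = -1.0580.
[out]/[in] = 10^(-1.0580) = 0.08749.
[in] = 8.44 / 0.08749 = 96.46 mmol L⁻¹.

96 mmol L⁻¹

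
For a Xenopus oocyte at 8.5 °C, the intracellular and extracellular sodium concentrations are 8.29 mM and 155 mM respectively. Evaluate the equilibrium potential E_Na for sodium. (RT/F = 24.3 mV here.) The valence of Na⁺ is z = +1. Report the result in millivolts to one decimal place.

71.2 mV

E = (24.3/z) · ln([Na⁺]_out/[Na⁺]_in) with z = +1.
= (24.3/1) · ln(155/8.29) = 24.30 · ln(18.7)
= 24.30 · (2.9284) = 71.16 mV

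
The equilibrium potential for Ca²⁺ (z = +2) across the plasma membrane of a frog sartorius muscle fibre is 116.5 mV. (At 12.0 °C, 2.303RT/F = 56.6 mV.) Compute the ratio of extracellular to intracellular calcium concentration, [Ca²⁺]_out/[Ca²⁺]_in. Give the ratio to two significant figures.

13000

log₁₀([out]/[in]) = E·z/(56.6) = 116.5 × 2 / 56.6 = 4.1166
[out]/[in] = 10^(4.1166) = 1.308e+04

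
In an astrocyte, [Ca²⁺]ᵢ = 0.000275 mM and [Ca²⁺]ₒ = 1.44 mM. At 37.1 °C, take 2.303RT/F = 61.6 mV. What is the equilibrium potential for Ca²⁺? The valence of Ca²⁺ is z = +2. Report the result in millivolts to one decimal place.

114.5 mV

E = (61.6/z) · log₁₀([Ca²⁺]_out/[Ca²⁺]_in) with z = +2.
= (61.6/2) · log₁₀(1.44/0.000275) = 30.80 · log₁₀(5236)
= 30.80 · (3.7190) = 114.55 mV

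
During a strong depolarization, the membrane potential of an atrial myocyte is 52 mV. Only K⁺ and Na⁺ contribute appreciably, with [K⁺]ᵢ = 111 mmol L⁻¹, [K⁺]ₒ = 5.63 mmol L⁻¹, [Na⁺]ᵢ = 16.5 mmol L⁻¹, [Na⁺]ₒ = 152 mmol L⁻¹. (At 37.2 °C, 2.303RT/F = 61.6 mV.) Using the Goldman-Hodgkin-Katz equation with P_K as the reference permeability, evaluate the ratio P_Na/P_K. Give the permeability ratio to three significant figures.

Let α = P_Na/P_K. GHK: Vm = 61.6·log₁₀[(Kₒ + α·Naₒ)/(Kᵢ + α·Naᵢ)].
10^(Vm/61.6) = 10^(52.0/61.6) = 6.9848
So 6.9848·(Kᵢ + α·Naᵢ) = Kₒ + α·Naₒ → α = (6.9848·111.0 − 5.63) / (152.0 − 6.9848·16.5)
α = (775.3 − 5.63) / (152.0 − 115.2) = 769.7/36.75 = 20.94

20.9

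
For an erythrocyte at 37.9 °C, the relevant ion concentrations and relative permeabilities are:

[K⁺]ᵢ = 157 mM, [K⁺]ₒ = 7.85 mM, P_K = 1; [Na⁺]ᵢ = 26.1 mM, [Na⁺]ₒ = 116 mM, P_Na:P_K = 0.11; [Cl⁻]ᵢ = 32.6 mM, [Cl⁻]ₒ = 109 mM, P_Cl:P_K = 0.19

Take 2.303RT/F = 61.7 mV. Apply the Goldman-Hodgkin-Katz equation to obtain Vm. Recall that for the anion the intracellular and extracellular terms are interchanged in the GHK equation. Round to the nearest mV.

-51 mV

Vm = 61.7 · log₁₀[(Σ P·[cation]ₒ + Σ P·[anion]ᵢ) / (Σ P·[cation]ᵢ + Σ P·[anion]ₒ)]
Numerator = 1×7.85 + 0.11×116 + 0.19×32.6 = 26.8
Denominator = 1×157 + 0.11×26.1 + 0.19×109 = 180.6
Vm = 61.7 · log₁₀(0.14843) = 61.7 × (-0.8285) = -51.12 mV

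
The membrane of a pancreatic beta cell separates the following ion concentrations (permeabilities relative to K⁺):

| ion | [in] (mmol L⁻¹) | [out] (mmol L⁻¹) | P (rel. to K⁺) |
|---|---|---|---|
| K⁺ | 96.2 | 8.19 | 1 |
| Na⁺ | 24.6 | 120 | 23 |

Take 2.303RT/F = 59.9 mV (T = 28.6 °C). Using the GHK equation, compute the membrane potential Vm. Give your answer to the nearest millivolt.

Vm = 59.9 · log₁₀[(Σ P·[cation]ₒ + Σ P·[anion]ᵢ) / (Σ P·[cation]ᵢ + Σ P·[anion]ₒ)]
Numerator = 1×8.19 + 23×120 = 2768
Denominator = 1×96.2 + 23×24.6 = 662
Vm = 59.9 · log₁₀(4.1816) = 59.9 × (0.6213) = 37.22 mV

37 mV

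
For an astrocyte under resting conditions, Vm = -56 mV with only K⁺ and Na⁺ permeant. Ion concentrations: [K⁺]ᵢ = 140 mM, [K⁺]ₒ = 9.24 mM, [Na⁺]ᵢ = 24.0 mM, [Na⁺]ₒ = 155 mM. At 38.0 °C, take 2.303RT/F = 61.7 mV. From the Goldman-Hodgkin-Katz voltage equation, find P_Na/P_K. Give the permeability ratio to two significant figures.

Let α = P_Na/P_K. GHK: Vm = 61.7·log₁₀[(Kₒ + α·Naₒ)/(Kᵢ + α·Naᵢ)].
10^(Vm/61.7) = 10^(-56.0/61.7) = 0.1237
So 0.1237·(Kᵢ + α·Naᵢ) = Kₒ + α·Naₒ → α = (0.1237·140.0 − 9.24) / (155.0 − 0.1237·24.0)
α = (17.32 − 9.24) / (155.0 − 2.969) = 8.079/152 = 0.05314

0.053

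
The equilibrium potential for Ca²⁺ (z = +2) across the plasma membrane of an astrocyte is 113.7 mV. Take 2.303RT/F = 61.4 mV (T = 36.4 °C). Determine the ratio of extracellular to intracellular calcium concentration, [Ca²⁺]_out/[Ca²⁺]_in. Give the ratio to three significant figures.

log₁₀([out]/[in]) = E·z/(61.4) = 113.7 × 2 / 61.4 = 3.7036
[out]/[in] = 10^(3.7036) = 5053

5050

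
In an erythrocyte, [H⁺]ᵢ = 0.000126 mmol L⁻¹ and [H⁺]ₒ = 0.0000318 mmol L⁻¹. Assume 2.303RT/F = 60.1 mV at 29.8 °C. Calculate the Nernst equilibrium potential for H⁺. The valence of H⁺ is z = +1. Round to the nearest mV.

-36 mV

E = (60.1/z) · log₁₀([H⁺]_out/[H⁺]_in) with z = +1.
= (60.1/1) · log₁₀(0.0000318/0.000126) = 60.10 · log₁₀(0.2524)
= 60.10 · (-0.5979) = -35.94 mV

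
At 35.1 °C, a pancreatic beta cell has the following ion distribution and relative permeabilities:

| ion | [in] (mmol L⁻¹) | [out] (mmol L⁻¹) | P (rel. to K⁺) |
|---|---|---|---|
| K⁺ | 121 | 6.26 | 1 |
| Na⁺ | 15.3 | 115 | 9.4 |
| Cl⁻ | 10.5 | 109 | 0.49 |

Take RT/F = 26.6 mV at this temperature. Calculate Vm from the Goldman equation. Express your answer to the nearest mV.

Vm = 26.6 · ln[(Σ P·[cation]ₒ + Σ P·[anion]ᵢ) / (Σ P·[cation]ᵢ + Σ P·[anion]ₒ)]
Numerator = 1×6.26 + 9.4×115 + 0.49×10.5 = 1092
Denominator = 1×121 + 9.4×15.3 + 0.49×109 = 318.2
Vm = 26.6 · ln(3.4328) = 26.6 × (1.2334) = 32.81 mV

33 mV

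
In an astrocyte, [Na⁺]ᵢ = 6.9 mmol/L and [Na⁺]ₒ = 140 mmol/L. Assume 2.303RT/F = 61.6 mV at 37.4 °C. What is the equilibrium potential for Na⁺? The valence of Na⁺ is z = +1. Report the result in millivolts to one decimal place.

80.5 mV

E = (61.6/z) · log₁₀([Na⁺]_out/[Na⁺]_in) with z = +1.
= (61.6/1) · log₁₀(140/6.9) = 61.60 · log₁₀(20.29)
= 61.60 · (1.3073) = 80.53 mV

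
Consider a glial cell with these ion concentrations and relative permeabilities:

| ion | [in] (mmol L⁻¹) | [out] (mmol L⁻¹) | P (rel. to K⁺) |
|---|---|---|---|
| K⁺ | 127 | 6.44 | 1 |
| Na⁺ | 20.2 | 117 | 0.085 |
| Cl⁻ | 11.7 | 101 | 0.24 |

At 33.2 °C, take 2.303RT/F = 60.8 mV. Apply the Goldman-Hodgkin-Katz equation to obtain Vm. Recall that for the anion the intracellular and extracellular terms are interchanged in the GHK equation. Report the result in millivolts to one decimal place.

-54.8 mV

Vm = 60.8 · log₁₀[(Σ P·[cation]ₒ + Σ P·[anion]ᵢ) / (Σ P·[cation]ᵢ + Σ P·[anion]ₒ)]
Numerator = 1×6.44 + 0.085×117 + 0.24×11.7 = 19.19
Denominator = 1×127 + 0.085×20.2 + 0.24×101 = 153
Vm = 60.8 · log₁₀(0.12548) = 60.8 × (-0.9014) = -54.81 mV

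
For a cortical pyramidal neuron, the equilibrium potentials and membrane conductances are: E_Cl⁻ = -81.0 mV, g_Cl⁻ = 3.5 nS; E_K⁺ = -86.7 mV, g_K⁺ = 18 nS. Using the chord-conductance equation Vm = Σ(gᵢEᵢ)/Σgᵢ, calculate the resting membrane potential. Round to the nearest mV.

-86 mV

Σ gᵢEᵢ = 3.5·(-81.0) + 18·(-86.7) = -1844.10
Σ gᵢ = 3.5 + 18 = 21.5
Vm = -1844.10 / 21.5 = -85.77 mV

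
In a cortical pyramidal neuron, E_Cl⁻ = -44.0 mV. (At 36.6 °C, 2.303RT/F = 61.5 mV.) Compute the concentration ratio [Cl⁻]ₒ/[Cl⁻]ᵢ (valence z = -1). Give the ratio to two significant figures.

5.2

log₁₀([out]/[in]) = E·z/(61.5) = -44.0 × -1 / 61.5 = 0.7154
[out]/[in] = 10^(0.7154) = 5.193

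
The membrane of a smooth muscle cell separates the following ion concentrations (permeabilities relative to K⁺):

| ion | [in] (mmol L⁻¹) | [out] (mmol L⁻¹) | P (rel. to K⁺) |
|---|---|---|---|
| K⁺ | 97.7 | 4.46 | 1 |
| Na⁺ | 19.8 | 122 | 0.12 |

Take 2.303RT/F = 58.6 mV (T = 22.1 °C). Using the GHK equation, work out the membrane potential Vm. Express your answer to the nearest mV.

Vm = 58.6 · log₁₀[(Σ P·[cation]ₒ + Σ P·[anion]ᵢ) / (Σ P·[cation]ᵢ + Σ P·[anion]ₒ)]
Numerator = 1×4.46 + 0.12×122 = 19.1
Denominator = 1×97.7 + 0.12×19.8 = 100.1
Vm = 58.6 · log₁₀(0.19085) = 58.6 × (-0.7193) = -42.15 mV

-42 mV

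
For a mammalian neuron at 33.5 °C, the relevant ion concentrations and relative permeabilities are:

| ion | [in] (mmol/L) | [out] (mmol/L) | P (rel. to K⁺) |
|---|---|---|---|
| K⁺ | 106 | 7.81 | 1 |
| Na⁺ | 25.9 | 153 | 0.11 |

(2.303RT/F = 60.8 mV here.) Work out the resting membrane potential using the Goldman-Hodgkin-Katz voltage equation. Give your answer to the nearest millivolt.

-39 mV

Vm = 60.8 · log₁₀[(Σ P·[cation]ₒ + Σ P·[anion]ᵢ) / (Σ P·[cation]ᵢ + Σ P·[anion]ₒ)]
Numerator = 1×7.81 + 0.11×153 = 24.64
Denominator = 1×106 + 0.11×25.9 = 108.8
Vm = 60.8 · log₁₀(0.22637) = 60.8 × (-0.6452) = -39.23 mV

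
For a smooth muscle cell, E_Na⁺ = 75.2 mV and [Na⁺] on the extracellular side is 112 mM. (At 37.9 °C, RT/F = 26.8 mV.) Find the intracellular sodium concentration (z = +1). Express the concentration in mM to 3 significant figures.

Nernst: E = (26.8/1) · ln([out]/[in]), so ln([out]/[in]) = 75.2 × 1 / 26.8 = 2.8060.
[out]/[in] = e^(2.8060) = 16.54.
[in] = 112 / 16.54 = 6.77 mM.

6.77 mM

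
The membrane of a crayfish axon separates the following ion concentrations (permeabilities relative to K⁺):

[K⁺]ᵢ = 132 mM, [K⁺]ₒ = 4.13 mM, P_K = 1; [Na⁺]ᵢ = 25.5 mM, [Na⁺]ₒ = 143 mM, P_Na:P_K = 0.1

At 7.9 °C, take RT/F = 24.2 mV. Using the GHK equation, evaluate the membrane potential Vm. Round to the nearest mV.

Vm = 24.2 · ln[(Σ P·[cation]ₒ + Σ P·[anion]ᵢ) / (Σ P·[cation]ᵢ + Σ P·[anion]ₒ)]
Numerator = 1×4.13 + 0.1×143 = 18.43
Denominator = 1×132 + 0.1×25.5 = 134.6
Vm = 24.2 · ln(0.13698) = 24.2 × (-1.9880) = -48.11 mV

-48 mV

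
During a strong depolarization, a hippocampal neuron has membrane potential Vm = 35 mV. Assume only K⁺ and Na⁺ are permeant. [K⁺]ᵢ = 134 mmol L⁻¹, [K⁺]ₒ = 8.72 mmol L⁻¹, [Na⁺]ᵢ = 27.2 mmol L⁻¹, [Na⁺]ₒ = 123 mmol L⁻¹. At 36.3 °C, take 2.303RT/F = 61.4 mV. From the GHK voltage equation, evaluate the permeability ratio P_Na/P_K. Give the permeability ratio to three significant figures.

Let α = P_Na/P_K. GHK: Vm = 61.4·log₁₀[(Kₒ + α·Naₒ)/(Kᵢ + α·Naᵢ)].
10^(Vm/61.4) = 10^(35.0/61.4) = 3.7156
So 3.7156·(Kᵢ + α·Naᵢ) = Kₒ + α·Naₒ → α = (3.7156·134.0 − 8.72) / (123.0 − 3.7156·27.2)
α = (497.9 − 8.72) / (123.0 − 101.1) = 489.2/21.93 = 22.3

22.3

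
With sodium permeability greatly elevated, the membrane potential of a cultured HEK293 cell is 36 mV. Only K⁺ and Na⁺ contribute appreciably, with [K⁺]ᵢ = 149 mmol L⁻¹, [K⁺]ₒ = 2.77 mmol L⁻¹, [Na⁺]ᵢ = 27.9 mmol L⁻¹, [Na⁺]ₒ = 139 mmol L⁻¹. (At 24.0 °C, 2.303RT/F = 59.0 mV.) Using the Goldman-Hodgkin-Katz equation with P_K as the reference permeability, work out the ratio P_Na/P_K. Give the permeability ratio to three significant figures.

Let α = P_Na/P_K. GHK: Vm = 59.0·log₁₀[(Kₒ + α·Naₒ)/(Kᵢ + α·Naᵢ)].
10^(Vm/59.0) = 10^(36.0/59.0) = 4.0754
So 4.0754·(Kᵢ + α·Naᵢ) = Kₒ + α·Naₒ → α = (4.0754·149.0 − 2.77) / (139.0 − 4.0754·27.9)
α = (607.2 − 2.77) / (139.0 − 113.7) = 604.5/25.3 = 23.9

23.9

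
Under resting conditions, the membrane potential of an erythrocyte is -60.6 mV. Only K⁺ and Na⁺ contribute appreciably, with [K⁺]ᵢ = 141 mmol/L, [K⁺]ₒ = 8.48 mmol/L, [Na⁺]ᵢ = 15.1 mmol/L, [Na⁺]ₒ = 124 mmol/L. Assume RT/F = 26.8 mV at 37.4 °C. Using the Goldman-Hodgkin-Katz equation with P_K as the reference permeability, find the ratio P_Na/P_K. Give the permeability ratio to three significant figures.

0.0508

Let α = P_Na/P_K. GHK: Vm = 26.8·ln[(Kₒ + α·Naₒ)/(Kᵢ + α·Naᵢ)].
e^(Vm/26.8) = e^(-60.6/26.8) = 0.10423
So 0.10423·(Kᵢ + α·Naᵢ) = Kₒ + α·Naₒ → α = (0.10423·141.0 − 8.48) / (124.0 − 0.10423·15.1)
α = (14.7 − 8.48) / (124.0 − 1.574) = 6.216/122.4 = 0.05077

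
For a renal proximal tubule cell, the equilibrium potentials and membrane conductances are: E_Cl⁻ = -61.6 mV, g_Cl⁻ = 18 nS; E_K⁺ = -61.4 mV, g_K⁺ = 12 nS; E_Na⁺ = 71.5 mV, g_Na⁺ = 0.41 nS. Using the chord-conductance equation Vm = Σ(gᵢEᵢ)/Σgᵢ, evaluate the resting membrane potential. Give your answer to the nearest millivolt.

Σ gᵢEᵢ = 18·(-61.6) + 12·(-61.4) + 0.41·(71.5) = -1816.28
Σ gᵢ = 18 + 12 + 0.41 = 30.41
Vm = -1816.28 / 30.41 = -59.73 mV

-60 mV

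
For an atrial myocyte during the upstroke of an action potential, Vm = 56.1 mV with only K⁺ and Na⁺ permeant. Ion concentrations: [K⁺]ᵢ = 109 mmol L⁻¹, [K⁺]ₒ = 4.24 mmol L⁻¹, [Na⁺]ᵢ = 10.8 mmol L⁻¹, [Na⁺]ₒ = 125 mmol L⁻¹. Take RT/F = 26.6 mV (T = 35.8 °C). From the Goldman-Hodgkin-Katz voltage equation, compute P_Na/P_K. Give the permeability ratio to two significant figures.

25

Let α = P_Na/P_K. GHK: Vm = 26.6·ln[(Kₒ + α·Naₒ)/(Kᵢ + α·Naᵢ)].
e^(Vm/26.6) = e^(56.1/26.6) = 8.2402
So 8.2402·(Kᵢ + α·Naᵢ) = Kₒ + α·Naₒ → α = (8.2402·109.0 − 4.24) / (125.0 − 8.2402·10.8)
α = (898.2 − 4.24) / (125.0 − 88.99) = 893.9/36.01 = 24.83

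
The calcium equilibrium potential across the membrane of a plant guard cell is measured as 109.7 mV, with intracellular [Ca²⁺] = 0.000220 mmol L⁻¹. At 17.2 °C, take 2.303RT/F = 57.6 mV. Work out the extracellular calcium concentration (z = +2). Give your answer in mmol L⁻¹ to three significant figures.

Nernst: E = (57.6/2) · log₁₀([out]/[in]), so log₁₀([out]/[in]) = 109.7 × 2 / 57.6 = 3.8090.
[out]/[in] = 10^(3.8090) = 6442.
[out] = 6442 × 0.000220 = 1.417 mmol L⁻¹.

1.42 mmol L⁻¹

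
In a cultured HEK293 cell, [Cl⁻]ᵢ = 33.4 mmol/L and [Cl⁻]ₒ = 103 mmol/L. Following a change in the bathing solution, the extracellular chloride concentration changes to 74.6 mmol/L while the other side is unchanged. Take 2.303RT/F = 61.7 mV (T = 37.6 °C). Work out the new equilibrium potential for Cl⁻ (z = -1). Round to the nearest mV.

-22 mV

After the shift: [Cl⁻]_out = 74.6, [Cl⁻]_in = 33.4 mmol/L.
E_new = (61.7/-1)·log₁₀(74.6/33.4) = -61.70 · (0.3490) = -21.53 mV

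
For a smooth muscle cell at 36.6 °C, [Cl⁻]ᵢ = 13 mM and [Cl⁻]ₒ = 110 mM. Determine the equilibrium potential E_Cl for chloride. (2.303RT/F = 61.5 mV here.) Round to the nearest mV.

-57 mV

E = (61.5/z) · log₁₀([Cl⁻]_out/[Cl⁻]_in) with z = -1.
For an anion, dividing by z = -1 reverses the sign.
= (61.5/-1) · log₁₀(110/13) = -61.50 · log₁₀(8.462)
= -61.50 · (0.9274) = -57.04 mV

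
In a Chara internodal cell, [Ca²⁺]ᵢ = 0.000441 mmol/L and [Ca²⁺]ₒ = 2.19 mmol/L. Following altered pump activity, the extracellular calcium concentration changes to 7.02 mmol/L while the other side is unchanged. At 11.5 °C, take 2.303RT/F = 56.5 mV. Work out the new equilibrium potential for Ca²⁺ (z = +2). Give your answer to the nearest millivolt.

After the shift: [Ca²⁺]_out = 7.02, [Ca²⁺]_in = 0.000441 mmol/L.
E_new = (56.5/2)·log₁₀(7.02/0.000441) = 28.25 · (4.2019) = 118.70 mV

119 mV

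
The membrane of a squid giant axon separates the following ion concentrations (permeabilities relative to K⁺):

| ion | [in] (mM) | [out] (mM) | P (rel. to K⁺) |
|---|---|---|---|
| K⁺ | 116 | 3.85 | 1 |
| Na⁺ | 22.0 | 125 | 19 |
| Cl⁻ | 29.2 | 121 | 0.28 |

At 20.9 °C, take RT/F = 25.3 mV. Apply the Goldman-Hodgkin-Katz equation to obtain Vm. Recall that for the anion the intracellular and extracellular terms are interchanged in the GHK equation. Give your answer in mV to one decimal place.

36.3 mV

Vm = 25.3 · ln[(Σ P·[cation]ₒ + Σ P·[anion]ᵢ) / (Σ P·[cation]ᵢ + Σ P·[anion]ₒ)]
Numerator = 1×3.85 + 19×125 + 0.28×29.2 = 2387
Denominator = 1×116 + 19×22.0 + 0.28×121 = 567.9
Vm = 25.3 · ln(4.2034) = 25.3 × (1.4359) = 36.33 mV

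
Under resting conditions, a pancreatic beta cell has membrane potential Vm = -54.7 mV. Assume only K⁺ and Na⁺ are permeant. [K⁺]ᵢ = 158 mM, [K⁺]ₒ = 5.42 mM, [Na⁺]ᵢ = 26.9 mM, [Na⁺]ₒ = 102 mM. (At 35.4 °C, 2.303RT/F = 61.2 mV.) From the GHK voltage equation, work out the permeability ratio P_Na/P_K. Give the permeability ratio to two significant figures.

0.15

Let α = P_Na/P_K. GHK: Vm = 61.2·log₁₀[(Kₒ + α·Naₒ)/(Kᵢ + α·Naᵢ)].
10^(Vm/61.2) = 10^(-54.7/61.2) = 0.12771
So 0.12771·(Kᵢ + α·Naᵢ) = Kₒ + α·Naₒ → α = (0.12771·158.0 − 5.42) / (102.0 − 0.12771·26.9)
α = (20.18 − 5.42) / (102.0 − 3.435) = 14.76/98.56 = 0.1497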